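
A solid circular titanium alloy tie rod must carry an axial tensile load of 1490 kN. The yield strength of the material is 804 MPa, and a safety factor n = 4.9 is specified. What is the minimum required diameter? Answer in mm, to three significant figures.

Allowable stress σ_allow = 804/4.9 = 164.1 MPa.
Required area A = F/σ_allow = 1490000/164.1 = 9081 mm².
A = πd²/4 → d = √(4A/π) = 107.5 mm.

d = 108 mm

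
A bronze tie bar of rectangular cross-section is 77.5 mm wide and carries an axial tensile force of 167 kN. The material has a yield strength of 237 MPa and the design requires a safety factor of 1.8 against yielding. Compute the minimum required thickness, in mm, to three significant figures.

t = 16.4 mm

σ_allow = 237/1.8 = 131.7 MPa.
Required area A = F/σ_allow = 167000/131.7 = 1268 mm².
t = A/w = 1268/77.5 = 16.37 mm.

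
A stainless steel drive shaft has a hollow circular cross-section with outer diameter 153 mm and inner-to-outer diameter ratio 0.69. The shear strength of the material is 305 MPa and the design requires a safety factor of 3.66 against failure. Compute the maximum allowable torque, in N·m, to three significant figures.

τ_allow = 305/3.66 = 83.33 MPa.
For a hollow shaft T_allow = τ_allow·πd_o³(1−k⁴)/16 with 1−k⁴ = 0.7733, so πd_o³(1−k⁴)/16 = 543800 mm³.
T_allow = 83.33×543800 = 4.532×10^7 N·mm = 45320 N·m.

T_allow = 45300 N·m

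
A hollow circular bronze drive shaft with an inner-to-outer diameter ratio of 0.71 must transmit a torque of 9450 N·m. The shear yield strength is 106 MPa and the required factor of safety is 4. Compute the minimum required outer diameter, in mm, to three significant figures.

τ_allow = 106/4 = 26.50 MPa.
For a hollow shaft τ = 16T/[πd_o³(1−k⁴)] with k = 0.71, so 1−k⁴ = 0.7459.
d_o³ = 16T/[π τ_allow (1−k⁴)] = 16×9450000/(π×26.50×0.7459) = 2.435×10^6 mm³.
d_o = 134.5 mm.

d_o = 135 mm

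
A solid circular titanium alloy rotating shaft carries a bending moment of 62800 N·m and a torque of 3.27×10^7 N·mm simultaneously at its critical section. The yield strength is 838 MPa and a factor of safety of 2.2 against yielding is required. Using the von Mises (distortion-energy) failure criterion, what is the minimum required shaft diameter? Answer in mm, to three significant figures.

σ_allow = σ_y/n = 838/2.2 = 380.9 MPa.
For a solid shaft σ_b = 32M/(πd³) and τ = 16T/(πd³), so the von Mises stress is σ' = (16/πd³)·√(4M²+3T²).
√(4M²+3T²) = √(4×(6.280×10^7)² + 3×(3.270×10^7)²) = 1.378×10^8 N·mm.
d³ = 16×1.378×10^8/(π×380.9) = 1.842×10^6 mm³.
d = 122.6 mm.

d = 123 mm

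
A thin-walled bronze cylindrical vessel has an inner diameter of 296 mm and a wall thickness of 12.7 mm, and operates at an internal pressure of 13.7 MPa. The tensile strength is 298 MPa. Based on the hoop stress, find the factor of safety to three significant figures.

σ_h = pD/(2t) = 13.7×296/(2×12.7) = 159.7 MPa.
n = 298/159.7 = 1.867.

n = 1.87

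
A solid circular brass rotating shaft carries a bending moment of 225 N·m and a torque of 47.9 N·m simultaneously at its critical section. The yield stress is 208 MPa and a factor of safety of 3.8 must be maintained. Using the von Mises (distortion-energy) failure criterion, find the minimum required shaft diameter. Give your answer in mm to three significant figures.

σ_allow = σ_y/n = 208/3.8 = 54.74 MPa.
For a solid shaft σ_b = 32M/(πd³) and τ = 16T/(πd³), so the von Mises stress is σ' = (16/πd³)·√(4M²+3T²).
√(4M²+3T²) = √(4×(225000)² + 3×(47900)²) = 457600 N·mm.
d³ = 16×457600/(π×54.74) = 42580 mm³.
d = 34.92 mm.

d = 34.9 mm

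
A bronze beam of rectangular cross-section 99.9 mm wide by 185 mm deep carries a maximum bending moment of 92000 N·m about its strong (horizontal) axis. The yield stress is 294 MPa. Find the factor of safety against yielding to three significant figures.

n = 1.82

Section modulus S = bh²/6 = 99.9×185²/6 = 569800 mm³.
σ = M/S = 9.2000×10^7/569800 = 161.4 MPa.
n = 294/161.4 = 1.821.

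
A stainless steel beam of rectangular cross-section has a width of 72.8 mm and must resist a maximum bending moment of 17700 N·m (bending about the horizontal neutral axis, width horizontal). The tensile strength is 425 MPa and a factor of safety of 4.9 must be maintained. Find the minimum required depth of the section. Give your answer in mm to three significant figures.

σ_allow = 425/4.9 = 86.73 MPa.
For a rectangular section σ = 6M/(bh²), so h² = 6M/(b σ_allow) = 6×1.7700×10^7/(72.8×86.73) = 16820 mm².
h = 129.7 mm.

h = 130 mm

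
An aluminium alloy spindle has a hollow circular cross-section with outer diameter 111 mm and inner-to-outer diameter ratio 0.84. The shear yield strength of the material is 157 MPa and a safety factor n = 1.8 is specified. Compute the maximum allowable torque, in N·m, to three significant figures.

T_allow = 11800 N·m

τ_allow = 157/1.8 = 87.22 MPa.
For a hollow shaft T_allow = τ_allow·πd_o³(1−k⁴)/16 with 1−k⁴ = 0.5021, so πd_o³(1−k⁴)/16 = 134800 mm³.
T_allow = 87.22×134800 = 1.176×10^7 N·mm = 11760 N·m.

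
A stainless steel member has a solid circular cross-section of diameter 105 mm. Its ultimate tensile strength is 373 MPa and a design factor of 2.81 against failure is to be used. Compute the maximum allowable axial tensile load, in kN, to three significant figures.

σ_allow = 373/2.81 = 132.7 MPa.
A = πd²/4 = π×105²/4 = 8659 mm².
F_allow = σ_allow × A = 132.7×8659 = 1.149×10^6 N.

F_allow = 1150 kN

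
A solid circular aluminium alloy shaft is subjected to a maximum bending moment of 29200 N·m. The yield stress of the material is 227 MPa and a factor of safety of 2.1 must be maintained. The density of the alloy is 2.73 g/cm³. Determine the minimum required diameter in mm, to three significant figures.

σ_allow = 227/2.1 = 108.1 MPa.
For a solid circular section σ = 32M/(πd³), so d³ = 32M/(π σ_allow) = 32×2.9200×10^7/(π×108.1) = 2.752×10^6 mm³.
d = 140.1 mm.

d = 140 mm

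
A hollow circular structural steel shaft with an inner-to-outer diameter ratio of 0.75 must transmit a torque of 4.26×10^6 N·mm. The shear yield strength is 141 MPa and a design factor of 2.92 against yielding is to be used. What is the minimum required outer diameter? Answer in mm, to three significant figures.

d_o = 86.9 mm

τ_allow = 141/2.92 = 48.29 MPa.
For a hollow shaft τ = 16T/[πd_o³(1−k⁴)] with k = 0.75, so 1−k⁴ = 0.6836.
d_o³ = 16T/[π τ_allow (1−k⁴)] = 16×4260000/(π×48.29×0.6836) = 657300 mm³.
d_o = 86.95 mm.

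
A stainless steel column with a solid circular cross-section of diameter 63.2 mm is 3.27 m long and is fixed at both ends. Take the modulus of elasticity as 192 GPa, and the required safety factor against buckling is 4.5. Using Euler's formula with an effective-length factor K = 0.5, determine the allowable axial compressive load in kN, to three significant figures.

P_allow = 123 kN

I = πd⁴/64 = π×63.2⁴/64 = 783100 mm⁴.
Effective length L_e = KL = 0.5×3.27 m = 1635 mm.
Euler critical load P_cr = π²EI/L_e² = π²×192000×783100/1635² = 555100 N.
P_allow = P_cr/n = 555100/4.5 = 123400 N.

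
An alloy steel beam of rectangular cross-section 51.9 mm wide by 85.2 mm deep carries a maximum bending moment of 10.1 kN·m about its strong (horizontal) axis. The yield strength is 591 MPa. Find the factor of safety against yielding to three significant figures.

n = 3.67

Section modulus S = bh²/6 = 51.9×85.2²/6 = 62790 mm³.
σ = M/S = 1.0100×10^7/62790 = 160.9 MPa.
n = 591/160.9 = 3.674.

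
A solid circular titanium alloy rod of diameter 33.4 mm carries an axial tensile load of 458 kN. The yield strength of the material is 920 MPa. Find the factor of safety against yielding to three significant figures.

A = πd²/4 = 876.2 mm².
σ = F/A = 458000/876.2 = 522.7 MPa.
n = 920/522.7 = 1.760.

n = 1.76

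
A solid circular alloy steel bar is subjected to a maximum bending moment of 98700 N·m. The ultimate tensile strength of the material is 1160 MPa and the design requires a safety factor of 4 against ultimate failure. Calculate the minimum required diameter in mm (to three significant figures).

σ_allow = 1160/4 = 290.0 MPa.
For a solid circular section σ = 32M/(πd³), so d³ = 32M/(π σ_allow) = 32×9.8700×10^7/(π×290.0) = 3.467×10^6 mm³.
d = 151.3 mm.

d = 151 mm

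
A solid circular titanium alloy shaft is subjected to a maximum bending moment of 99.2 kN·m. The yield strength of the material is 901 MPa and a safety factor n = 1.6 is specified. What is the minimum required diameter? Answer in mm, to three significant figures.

σ_allow = 901/1.6 = 563.1 MPa.
For a solid circular section σ = 32M/(πd³), so d³ = 32M/(π σ_allow) = 32×9.9200×10^7/(π×563.1) = 1.794×10^6 mm³.
d = 121.5 mm.

d = 122 mm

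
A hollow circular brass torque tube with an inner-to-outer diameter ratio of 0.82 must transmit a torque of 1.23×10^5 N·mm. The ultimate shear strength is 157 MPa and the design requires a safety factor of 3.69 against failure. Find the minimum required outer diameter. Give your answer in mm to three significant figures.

τ_allow = 157/3.69 = 42.55 MPa.
For a hollow shaft τ = 16T/[πd_o³(1−k⁴)] with k = 0.82, so 1−k⁴ = 0.5479.
d_o³ = 16T/[π τ_allow (1−k⁴)] = 16×123000/(π×42.55×0.5479) = 26870 mm³.
d_o = 29.95 mm.

d_o = 30.0 mm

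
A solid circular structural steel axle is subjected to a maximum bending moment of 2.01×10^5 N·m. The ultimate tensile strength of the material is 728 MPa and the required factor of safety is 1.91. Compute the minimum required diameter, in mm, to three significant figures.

d = 175 mm

σ_allow = 728/1.91 = 381.2 MPa.
For a solid circular section σ = 32M/(πd³), so d³ = 32M/(π σ_allow) = 32×2.0100×10^8/(π×381.2) = 5.372×10^6 mm³.
d = 175.1 mm.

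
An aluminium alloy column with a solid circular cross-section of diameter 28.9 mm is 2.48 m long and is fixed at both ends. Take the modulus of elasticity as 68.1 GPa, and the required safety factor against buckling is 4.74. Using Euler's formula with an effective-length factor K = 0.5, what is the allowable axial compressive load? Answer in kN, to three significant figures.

I = πd⁴/64 = π×28.9⁴/64 = 34240 mm⁴.
Effective length L_e = KL = 0.5×2.48 m = 1240 mm.
Euler critical load P_cr = π²EI/L_e² = π²×68100×34240/1240² = 14970 N.
P_allow = P_cr/n = 14970/4.74 = 3158 N.

P_allow = 3.16 kN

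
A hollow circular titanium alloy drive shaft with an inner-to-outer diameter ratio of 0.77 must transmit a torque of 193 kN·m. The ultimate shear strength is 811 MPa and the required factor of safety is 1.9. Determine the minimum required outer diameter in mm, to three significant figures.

d_o = 153 mm

τ_allow = 811/1.9 = 426.8 MPa.
For a hollow shaft τ = 16T/[πd_o³(1−k⁴)] with k = 0.77, so 1−k⁴ = 0.6485.
d_o³ = 16T/[π τ_allow (1−k⁴)] = 16×1.9300×10^8/(π×426.8×0.6485) = 3.551×10^6 mm³.
d_o = 152.6 mm.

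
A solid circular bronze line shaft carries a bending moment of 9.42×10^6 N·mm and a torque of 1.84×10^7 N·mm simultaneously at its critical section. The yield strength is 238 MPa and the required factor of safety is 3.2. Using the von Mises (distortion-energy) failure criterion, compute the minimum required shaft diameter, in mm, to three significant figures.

σ_allow = σ_y/n = 238/3.2 = 74.38 MPa.
For a solid shaft σ_b = 32M/(πd³) and τ = 16T/(πd³), so the von Mises stress is σ' = (16/πd³)·√(4M²+3T²).
√(4M²+3T²) = √(4×(9.420×10^6)² + 3×(1.840×10^7)²) = 3.702×10^7 N·mm.
d³ = 16×3.702×10^7/(π×74.38) = 2.535×10^6 mm³.
d = 136.4 mm.

d = 136 mm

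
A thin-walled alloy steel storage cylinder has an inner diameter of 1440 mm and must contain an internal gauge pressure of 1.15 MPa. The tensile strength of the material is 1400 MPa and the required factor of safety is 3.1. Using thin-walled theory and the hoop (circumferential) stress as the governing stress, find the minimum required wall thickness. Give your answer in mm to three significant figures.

t = 1.83 mm

σ_allow = 1400/3.1 = 451.6 MPa.
Hoop stress σ_h = pD/(2t), so t = pD/(2σ_allow) = 1.15×1440/(2×451.6) = 1.833 mm.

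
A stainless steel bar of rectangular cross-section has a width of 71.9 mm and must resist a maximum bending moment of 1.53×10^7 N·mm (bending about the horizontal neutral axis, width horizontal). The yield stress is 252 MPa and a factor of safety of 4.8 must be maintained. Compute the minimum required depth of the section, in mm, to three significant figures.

σ_allow = 252/4.8 = 52.50 MPa.
For a rectangular section σ = 6M/(bh²), so h² = 6M/(b σ_allow) = 6×1.5300×10^7/(71.9×52.50) = 24320 mm².
h = 155.9 mm.

h = 156 mm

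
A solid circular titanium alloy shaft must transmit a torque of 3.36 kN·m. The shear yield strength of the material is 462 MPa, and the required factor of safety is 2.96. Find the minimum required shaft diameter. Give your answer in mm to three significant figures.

d = 47.9 mm

Allowable shear stress τ_allow = 462/2.96 = 156.1 MPa.
For a solid shaft τ = 16T/(πd³), so d³ = 16T/(π τ_allow) = 16×3360000/(π×156.1) = 109600 mm³.
d = (109600)^(1/3) = 47.86 mm.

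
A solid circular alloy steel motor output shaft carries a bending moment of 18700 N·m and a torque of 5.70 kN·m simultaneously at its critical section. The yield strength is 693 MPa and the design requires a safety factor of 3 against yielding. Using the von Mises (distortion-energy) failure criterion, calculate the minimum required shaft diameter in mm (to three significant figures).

σ_allow = σ_y/n = 693/3 = 231.0 MPa.
For a solid shaft σ_b = 32M/(πd³) and τ = 16T/(πd³), so the von Mises stress is σ' = (16/πd³)·√(4M²+3T²).
√(4M²+3T²) = √(4×(1.870×10^7)² + 3×(5.700×10^6)²) = 3.868×10^7 N·mm.
d³ = 16×3.868×10^7/(π×231.0) = 852800 mm³.
d = 94.83 mm.

d = 94.8 mm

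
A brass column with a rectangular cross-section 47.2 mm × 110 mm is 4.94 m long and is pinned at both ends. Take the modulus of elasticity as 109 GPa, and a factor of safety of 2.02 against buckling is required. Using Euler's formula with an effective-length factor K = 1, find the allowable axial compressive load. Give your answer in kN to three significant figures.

Buckling occurs about the weak axis: I_min = h·b³/12 = 110×47.2³/12 = 963900 mm⁴ (b = 47.2 mm is the smaller dimension).
Effective length L_e = KL = 1×4.94 m = 4940 mm.
Euler critical load P_cr = π²EI/L_e² = π²×109000×963900/4940² = 42490 N.
P_allow = P_cr/n = 42490/2.02 = 21040 N.

P_allow = 21.0 kN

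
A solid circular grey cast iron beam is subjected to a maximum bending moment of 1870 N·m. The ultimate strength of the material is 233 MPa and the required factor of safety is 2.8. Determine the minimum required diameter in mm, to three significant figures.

σ_allow = 233/2.8 = 83.21 MPa.
For a solid circular section σ = 32M/(πd³), so d³ = 32M/(π σ_allow) = 32×1870000/(π×83.21) = 228900 mm³.
d = 61.17 mm.

d = 61.2 mm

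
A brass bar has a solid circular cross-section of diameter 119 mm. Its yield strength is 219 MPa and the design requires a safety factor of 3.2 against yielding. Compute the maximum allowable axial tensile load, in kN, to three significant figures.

σ_allow = 219/3.2 = 68.44 MPa.
A = πd²/4 = π×119²/4 = 11120 mm².
F_allow = σ_allow × A = 68.44×11120 = 761200 N.

F_allow = 761 kN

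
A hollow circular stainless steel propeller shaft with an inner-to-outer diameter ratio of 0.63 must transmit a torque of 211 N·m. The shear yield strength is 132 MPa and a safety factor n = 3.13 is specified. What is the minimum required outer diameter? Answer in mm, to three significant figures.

τ_allow = 132/3.13 = 42.17 MPa.
For a hollow shaft τ = 16T/[πd_o³(1−k⁴)] with k = 0.63, so 1−k⁴ = 0.8425.
d_o³ = 16T/[π τ_allow (1−k⁴)] = 16×211000/(π×42.17×0.8425) = 30250 mm³.
d_o = 31.16 mm.

d_o = 31.2 mm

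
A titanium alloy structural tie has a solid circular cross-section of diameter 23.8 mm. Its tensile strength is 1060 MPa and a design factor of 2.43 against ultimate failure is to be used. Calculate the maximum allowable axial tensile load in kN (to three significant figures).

F_allow = 194 kN

σ_allow = 1060/2.43 = 436.2 MPa.
A = πd²/4 = π×23.8²/4 = 444.9 mm².
F_allow = σ_allow × A = 436.2×444.9 = 194100 N.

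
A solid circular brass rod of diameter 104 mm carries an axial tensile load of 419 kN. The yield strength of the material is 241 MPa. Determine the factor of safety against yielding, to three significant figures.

A = πd²/4 = 8495 mm².
σ = F/A = 419000/8495 = 49.32 MPa.
n = 241/49.32 = 4.886.

n = 4.89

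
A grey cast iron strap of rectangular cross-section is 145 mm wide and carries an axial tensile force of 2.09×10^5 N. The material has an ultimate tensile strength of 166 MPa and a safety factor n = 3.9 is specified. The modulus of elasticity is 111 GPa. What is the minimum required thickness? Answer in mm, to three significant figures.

t = 33.9 mm

σ_allow = 166/3.9 = 42.56 MPa.
Required area A = F/σ_allow = 209000/42.56 = 4910 mm².
t = A/w = 4910/145 = 33.86 mm.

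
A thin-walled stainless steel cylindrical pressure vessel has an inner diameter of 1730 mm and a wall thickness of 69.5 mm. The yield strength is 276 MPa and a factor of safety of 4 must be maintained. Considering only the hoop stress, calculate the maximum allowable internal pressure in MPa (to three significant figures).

σ_allow = 276/4 = 69.00 MPa.
σ_h = pD/(2t) → p_allow = 2σ_allow t/D = 2×69.00×69.5/1730 = 5.544 MPa.

p_allow = 5.54 MPa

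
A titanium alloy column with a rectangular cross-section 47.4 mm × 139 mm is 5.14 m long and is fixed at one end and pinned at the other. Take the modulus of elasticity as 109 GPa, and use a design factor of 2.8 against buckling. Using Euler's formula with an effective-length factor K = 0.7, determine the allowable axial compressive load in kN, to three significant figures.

Buckling occurs about the weak axis: I_min = h·b³/12 = 139×47.4³/12 = 1.234×10^6 mm⁴ (b = 47.4 mm is the smaller dimension).
Effective length L_e = KL = 0.7×5.14 m = 3598 mm.
Euler critical load P_cr = π²EI/L_e² = π²×109000×1.234×10^6/3598² = 102500 N.
P_allow = P_cr/n = 102500/2.8 = 36610 N.

P_allow = 36.6 kN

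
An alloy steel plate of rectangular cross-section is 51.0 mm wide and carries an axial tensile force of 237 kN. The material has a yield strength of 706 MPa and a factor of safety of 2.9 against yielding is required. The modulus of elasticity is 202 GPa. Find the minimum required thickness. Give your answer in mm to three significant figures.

t = 19.1 mm

σ_allow = 706/2.9 = 243.4 MPa.
Required area A = F/σ_allow = 237000/243.4 = 973.5 mm².
t = A/w = 973.5/51.0 = 19.09 mm.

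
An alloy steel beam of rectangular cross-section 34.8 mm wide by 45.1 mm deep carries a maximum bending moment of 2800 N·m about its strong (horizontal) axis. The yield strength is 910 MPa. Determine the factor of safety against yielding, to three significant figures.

n = 3.83

Section modulus S = bh²/6 = 34.8×45.1²/6 = 11800 mm³.
σ = M/S = 2800000/11800 = 237.3 MPa.
n = 910/237.3 = 3.834.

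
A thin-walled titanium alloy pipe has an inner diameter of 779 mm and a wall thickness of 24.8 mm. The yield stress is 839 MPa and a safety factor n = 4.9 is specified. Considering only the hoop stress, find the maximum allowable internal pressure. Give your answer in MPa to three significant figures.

p_allow = 10.9 MPa

σ_allow = 839/4.9 = 171.2 MPa.
σ_h = pD/(2t) → p_allow = 2σ_allow t/D = 2×171.2×24.8/779 = 10.90 MPa.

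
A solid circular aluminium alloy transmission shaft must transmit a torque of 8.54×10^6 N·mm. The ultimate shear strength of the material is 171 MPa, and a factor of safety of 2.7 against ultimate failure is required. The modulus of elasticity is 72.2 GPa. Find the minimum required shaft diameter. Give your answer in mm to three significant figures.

d = 88.2 mm

Allowable shear stress τ_allow = 171/2.7 = 63.33 MPa.
For a solid shaft τ = 16T/(πd³), so d³ = 16T/(π τ_allow) = 16×8540000/(π×63.33) = 686700 mm³.
d = (686700)^(1/3) = 88.23 mm.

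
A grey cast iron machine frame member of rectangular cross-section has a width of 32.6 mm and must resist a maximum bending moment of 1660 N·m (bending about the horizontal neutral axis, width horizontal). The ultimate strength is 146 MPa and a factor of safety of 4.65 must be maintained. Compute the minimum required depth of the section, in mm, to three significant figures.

σ_allow = 146/4.65 = 31.40 MPa.
For a rectangular section σ = 6M/(bh²), so h² = 6M/(b σ_allow) = 6×1660000/(32.6×31.40) = 9731 mm².
h = 98.64 mm.

h = 98.6 mm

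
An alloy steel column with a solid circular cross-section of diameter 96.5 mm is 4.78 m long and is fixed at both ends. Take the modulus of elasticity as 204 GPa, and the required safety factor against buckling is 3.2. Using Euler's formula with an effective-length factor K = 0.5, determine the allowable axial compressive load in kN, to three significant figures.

P_allow = 469 kN

I = πd⁴/64 = π×96.5⁴/64 = 4.257×10^6 mm⁴.
Effective length L_e = KL = 0.5×4.78 m = 2390 mm.
Euler critical load P_cr = π²EI/L_e² = π²×204000×4.257×10^6/2390² = 1.500×10^6 N.
P_allow = P_cr/n = 1.500×10^6/3.2 = 468900 N.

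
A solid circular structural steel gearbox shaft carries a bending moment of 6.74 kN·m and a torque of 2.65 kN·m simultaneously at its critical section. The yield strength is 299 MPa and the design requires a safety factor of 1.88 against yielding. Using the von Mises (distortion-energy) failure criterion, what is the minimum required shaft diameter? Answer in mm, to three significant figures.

σ_allow = σ_y/n = 299/1.88 = 159.0 MPa.
For a solid shaft σ_b = 32M/(πd³) and τ = 16T/(πd³), so the von Mises stress is σ' = (16/πd³)·√(4M²+3T²).
√(4M²+3T²) = √(4×(6.740×10^6)² + 3×(2.650×10^6)²) = 1.424×10^7 N·mm.
d³ = 16×1.424×10^7/(π×159.0) = 456000 mm³.
d = 76.97 mm.

d = 77.0 mm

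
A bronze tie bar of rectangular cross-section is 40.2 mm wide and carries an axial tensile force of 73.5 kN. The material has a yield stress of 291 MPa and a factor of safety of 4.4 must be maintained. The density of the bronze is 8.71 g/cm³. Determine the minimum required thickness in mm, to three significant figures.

σ_allow = 291/4.4 = 66.14 MPa.
Required area A = F/σ_allow = 73500/66.14 = 1111 mm².
t = A/w = 1111/40.2 = 27.65 mm.

t = 27.6 mm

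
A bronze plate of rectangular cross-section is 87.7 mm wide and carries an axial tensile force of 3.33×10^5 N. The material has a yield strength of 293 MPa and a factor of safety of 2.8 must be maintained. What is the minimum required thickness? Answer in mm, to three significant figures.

σ_allow = 293/2.8 = 104.6 MPa.
Required area A = F/σ_allow = 333000/104.6 = 3182 mm².
t = A/w = 3182/87.7 = 36.29 mm.

t = 36.3 mm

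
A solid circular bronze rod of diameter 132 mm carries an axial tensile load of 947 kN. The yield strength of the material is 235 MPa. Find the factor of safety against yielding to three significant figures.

n = 3.40

A = πd²/4 = 13680 mm².
σ = F/A = 947000/13680 = 69.20 MPa.
n = 235/69.20 = 3.396.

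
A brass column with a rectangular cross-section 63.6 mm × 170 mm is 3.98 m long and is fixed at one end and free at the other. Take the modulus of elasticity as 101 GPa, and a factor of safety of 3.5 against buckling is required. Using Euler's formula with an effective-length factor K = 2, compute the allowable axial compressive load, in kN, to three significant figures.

P_allow = 16.4 kN

Buckling occurs about the weak axis: I_min = h·b³/12 = 170×63.6³/12 = 3.645×10^6 mm⁴ (b = 63.6 mm is the smaller dimension).
Effective length L_e = KL = 2×3.98 m = 7960 mm.
Euler critical load P_cr = π²EI/L_e² = π²×101000×3.645×10^6/7960² = 57340 N.
P_allow = P_cr/n = 57340/3.5 = 16380 N.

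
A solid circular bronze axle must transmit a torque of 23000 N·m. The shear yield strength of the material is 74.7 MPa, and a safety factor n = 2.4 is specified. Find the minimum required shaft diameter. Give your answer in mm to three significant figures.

Allowable shear stress τ_allow = 74.7/2.4 = 31.13 MPa.
For a solid shaft τ = 16T/(πd³), so d³ = 16T/(π τ_allow) = 16×2.3000×10^7/(π×31.13) = 3.763×10^6 mm³.
d = (3.763×10^6)^(1/3) = 155.5 mm.

d = 156 mm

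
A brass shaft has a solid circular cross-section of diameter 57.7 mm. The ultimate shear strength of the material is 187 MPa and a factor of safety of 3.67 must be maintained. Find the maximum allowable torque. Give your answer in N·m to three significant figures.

T_allow = 1920 N·m

τ_allow = 187/3.67 = 50.95 MPa.
For a solid shaft T_allow = τ_allow·πd³/16; πd³/16 = π×57.7³/16 = 37720 mm³.
T_allow = 50.95×37720 = 1.922×10^6 N·mm = 1922 N·m.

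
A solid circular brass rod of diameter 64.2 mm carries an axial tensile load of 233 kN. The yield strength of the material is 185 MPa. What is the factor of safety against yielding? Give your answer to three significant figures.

n = 2.57

A = πd²/4 = 3237 mm².
σ = F/A = 233000/3237 = 71.98 MPa.
n = 185/71.98 = 2.570.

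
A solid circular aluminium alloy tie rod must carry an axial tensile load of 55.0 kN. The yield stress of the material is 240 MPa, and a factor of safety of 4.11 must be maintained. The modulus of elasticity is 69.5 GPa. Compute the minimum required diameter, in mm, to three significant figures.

Allowable stress σ_allow = 240/4.11 = 58.39 MPa.
Required area A = F/σ_allow = 55000/58.39 = 941.9 mm².
A = πd²/4 → d = √(4A/π) = 34.63 mm.

d = 34.6 mm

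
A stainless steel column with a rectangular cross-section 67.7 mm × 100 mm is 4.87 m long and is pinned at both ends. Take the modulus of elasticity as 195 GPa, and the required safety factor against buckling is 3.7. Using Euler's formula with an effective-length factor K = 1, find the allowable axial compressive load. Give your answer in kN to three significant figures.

Buckling occurs about the weak axis: I_min = h·b³/12 = 100×67.7³/12 = 2.586×10^6 mm⁴ (b = 67.7 mm is the smaller dimension).
Effective length L_e = KL = 1×4.87 m = 4870 mm.
Euler critical load P_cr = π²EI/L_e² = π²×195000×2.586×10^6/4870² = 209800 N.
P_allow = P_cr/n = 209800/3.7 = 56710 N.

P_allow = 56.7 kN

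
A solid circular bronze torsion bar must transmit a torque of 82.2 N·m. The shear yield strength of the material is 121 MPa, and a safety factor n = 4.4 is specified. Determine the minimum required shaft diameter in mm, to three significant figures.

d = 24.8 mm

Allowable shear stress τ_allow = 121/4.4 = 27.50 MPa.
For a solid shaft τ = 16T/(πd³), so d³ = 16T/(π τ_allow) = 16×82200/(π×27.50) = 15220 mm³.
d = (15220)^(1/3) = 24.78 mm.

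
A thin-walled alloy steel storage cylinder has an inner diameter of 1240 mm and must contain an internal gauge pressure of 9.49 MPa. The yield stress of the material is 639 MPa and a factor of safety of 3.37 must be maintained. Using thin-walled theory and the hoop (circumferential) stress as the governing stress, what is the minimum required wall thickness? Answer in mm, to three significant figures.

t = 31.0 mm

σ_allow = 639/3.37 = 189.6 MPa.
Hoop stress σ_h = pD/(2t), so t = pD/(2σ_allow) = 9.49×1240/(2×189.6) = 31.03 mm.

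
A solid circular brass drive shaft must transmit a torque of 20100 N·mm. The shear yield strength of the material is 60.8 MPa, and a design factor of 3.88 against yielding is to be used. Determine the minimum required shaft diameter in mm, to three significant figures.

Allowable shear stress τ_allow = 60.8/3.88 = 15.67 MPa.
For a solid shaft τ = 16T/(πd³), so d³ = 16T/(π τ_allow) = 16×20100/(π×15.67) = 6533 mm³.
d = (6533)^(1/3) = 18.69 mm.

d = 18.7 mm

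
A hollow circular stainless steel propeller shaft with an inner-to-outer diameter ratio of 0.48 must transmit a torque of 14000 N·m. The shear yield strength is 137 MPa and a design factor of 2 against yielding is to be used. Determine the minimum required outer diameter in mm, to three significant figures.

τ_allow = 137/2 = 68.50 MPa.
For a hollow shaft τ = 16T/[πd_o³(1−k⁴)] with k = 0.48, so 1−k⁴ = 0.9469.
d_o³ = 16T/[π τ_allow (1−k⁴)] = 16×1.4000×10^7/(π×68.50×0.9469) = 1.099×10^6 mm³.
d_o = 103.2 mm.

d_o = 103 mm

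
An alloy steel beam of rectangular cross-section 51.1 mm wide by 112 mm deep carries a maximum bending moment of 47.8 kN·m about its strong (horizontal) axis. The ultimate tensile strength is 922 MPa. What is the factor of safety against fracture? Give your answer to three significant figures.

Section modulus S = bh²/6 = 51.1×112²/6 = 106800 mm³.
σ = M/S = 4.7800×10^7/106800 = 447.4 MPa.
n = 922/447.4 = 2.061.

n = 2.06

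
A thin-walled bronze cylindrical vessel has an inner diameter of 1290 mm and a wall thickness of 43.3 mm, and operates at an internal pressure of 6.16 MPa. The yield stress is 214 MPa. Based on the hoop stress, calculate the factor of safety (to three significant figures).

σ_h = pD/(2t) = 6.16×1290/(2×43.3) = 91.76 MPa.
n = 214/91.76 = 2.332.

n = 2.33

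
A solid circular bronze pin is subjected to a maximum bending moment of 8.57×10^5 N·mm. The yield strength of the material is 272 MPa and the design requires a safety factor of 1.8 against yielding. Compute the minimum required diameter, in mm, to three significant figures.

d = 38.7 mm

σ_allow = 272/1.8 = 151.1 MPa.
For a solid circular section σ = 32M/(πd³), so d³ = 32M/(π σ_allow) = 32×857000/(π×151.1) = 57770 mm³.
d = 38.66 mm.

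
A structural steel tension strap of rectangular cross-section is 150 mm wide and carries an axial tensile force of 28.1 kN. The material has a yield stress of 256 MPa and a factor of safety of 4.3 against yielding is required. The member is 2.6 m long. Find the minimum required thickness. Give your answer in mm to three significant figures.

t = 3.15 mm

σ_allow = 256/4.3 = 59.53 MPa.
Required area A = F/σ_allow = 28100/59.53 = 472.0 mm².
t = A/w = 472.0/150 = 3.147 mm.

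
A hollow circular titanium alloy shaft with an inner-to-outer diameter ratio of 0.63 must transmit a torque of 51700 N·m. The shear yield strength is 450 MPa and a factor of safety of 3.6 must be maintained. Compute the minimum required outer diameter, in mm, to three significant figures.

τ_allow = 450/3.6 = 125.0 MPa.
For a hollow shaft τ = 16T/[πd_o³(1−k⁴)] with k = 0.63, so 1−k⁴ = 0.8425.
d_o³ = 16T/[π τ_allow (1−k⁴)] = 16×5.1700×10^7/(π×125.0×0.8425) = 2.500×10^6 mm³.
d_o = 135.7 mm.

d_o = 136 mm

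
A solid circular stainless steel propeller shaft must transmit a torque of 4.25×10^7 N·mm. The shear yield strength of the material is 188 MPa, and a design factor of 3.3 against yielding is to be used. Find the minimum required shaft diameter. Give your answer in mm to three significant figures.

Allowable shear stress τ_allow = 188/3.3 = 56.97 MPa.
For a solid shaft τ = 16T/(πd³), so d³ = 16T/(π τ_allow) = 16×4.2500×10^7/(π×56.97) = 3.799×10^6 mm³.
d = (3.799×10^6)^(1/3) = 156.0 mm.

d = 156 mm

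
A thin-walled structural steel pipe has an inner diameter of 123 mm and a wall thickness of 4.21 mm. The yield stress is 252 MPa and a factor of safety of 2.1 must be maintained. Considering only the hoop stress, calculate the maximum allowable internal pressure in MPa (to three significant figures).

p_allow = 8.21 MPa

σ_allow = 252/2.1 = 120.0 MPa.
σ_h = pD/(2t) → p_allow = 2σ_allow t/D = 2×120.0×4.21/123 = 8.215 MPa.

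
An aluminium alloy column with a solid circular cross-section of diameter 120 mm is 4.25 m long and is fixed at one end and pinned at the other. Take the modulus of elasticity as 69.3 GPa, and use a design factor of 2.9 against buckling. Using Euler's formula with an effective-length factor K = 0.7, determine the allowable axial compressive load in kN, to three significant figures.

I = πd⁴/64 = π×120⁴/64 = 1.018×10^7 mm⁴.
Effective length L_e = KL = 0.7×4.25 m = 2975 mm.
Euler critical load P_cr = π²EI/L_e² = π²×69300×1.018×10^7/2975² = 786600 N.
P_allow = P_cr/n = 786600/2.9 = 271200 N.

P_allow = 271 kN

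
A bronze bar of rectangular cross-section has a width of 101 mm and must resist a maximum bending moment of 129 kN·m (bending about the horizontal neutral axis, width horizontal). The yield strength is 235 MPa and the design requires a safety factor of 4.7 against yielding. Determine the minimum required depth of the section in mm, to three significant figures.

h = 391 mm

σ_allow = 235/4.7 = 50.00 MPa.
For a rectangular section σ = 6M/(bh²), so h² = 6M/(b σ_allow) = 6×1.2900×10^8/(101×50.00) = 153300 mm².
h = 391.5 mm.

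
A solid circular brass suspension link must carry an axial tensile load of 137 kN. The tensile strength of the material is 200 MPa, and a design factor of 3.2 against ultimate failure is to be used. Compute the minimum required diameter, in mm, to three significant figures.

Allowable stress σ_allow = 200/3.2 = 62.50 MPa.
Required area A = F/σ_allow = 137000/62.50 = 2192 mm².
A = πd²/4 → d = √(4A/π) = 52.83 mm.

d = 52.8 mm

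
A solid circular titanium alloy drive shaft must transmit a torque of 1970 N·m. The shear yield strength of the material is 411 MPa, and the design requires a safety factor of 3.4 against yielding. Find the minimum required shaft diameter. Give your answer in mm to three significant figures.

Allowable shear stress τ_allow = 411/3.4 = 120.9 MPa.
For a solid shaft τ = 16T/(πd³), so d³ = 16T/(π τ_allow) = 16×1970000/(π×120.9) = 83000 mm³.
d = (83000)^(1/3) = 43.62 mm.

d = 43.6 mm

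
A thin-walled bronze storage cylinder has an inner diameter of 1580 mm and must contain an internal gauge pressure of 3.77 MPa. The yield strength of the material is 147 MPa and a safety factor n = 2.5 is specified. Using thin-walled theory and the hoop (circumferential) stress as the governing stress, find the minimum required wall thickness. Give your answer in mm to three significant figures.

σ_allow = 147/2.5 = 58.80 MPa.
Hoop stress σ_h = pD/(2t), so t = pD/(2σ_allow) = 3.77×1580/(2×58.80) = 50.65 mm.

t = 50.7 mm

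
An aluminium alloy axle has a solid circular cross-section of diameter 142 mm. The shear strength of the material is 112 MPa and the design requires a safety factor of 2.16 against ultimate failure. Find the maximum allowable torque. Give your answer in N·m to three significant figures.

τ_allow = 112/2.16 = 51.85 MPa.
For a solid shaft T_allow = τ_allow·πd³/16; πd³/16 = π×142³/16 = 562200 mm³.
T_allow = 51.85×562200 = 2.915×10^7 N·mm = 29150 N·m.

T_allow = 29200 N·m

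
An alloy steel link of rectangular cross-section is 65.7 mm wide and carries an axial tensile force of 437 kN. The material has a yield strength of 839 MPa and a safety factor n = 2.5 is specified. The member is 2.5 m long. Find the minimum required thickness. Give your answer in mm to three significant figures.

σ_allow = 839/2.5 = 335.6 MPa.
Required area A = F/σ_allow = 437000/335.6 = 1302 mm².
t = A/w = 1302/65.7 = 19.82 mm.

t = 19.8 mm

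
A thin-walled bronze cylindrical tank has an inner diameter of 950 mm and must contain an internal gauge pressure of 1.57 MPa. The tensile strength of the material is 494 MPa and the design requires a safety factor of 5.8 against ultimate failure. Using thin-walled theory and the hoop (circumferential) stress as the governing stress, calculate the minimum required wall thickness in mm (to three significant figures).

t = 8.76 mm

σ_allow = 494/5.8 = 85.17 MPa.
Hoop stress σ_h = pD/(2t), so t = pD/(2σ_allow) = 1.57×950/(2×85.17) = 8.756 mm.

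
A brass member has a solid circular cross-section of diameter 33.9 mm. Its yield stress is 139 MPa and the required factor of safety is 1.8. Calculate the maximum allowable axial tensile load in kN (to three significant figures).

σ_allow = 139/1.8 = 77.22 MPa.
A = πd²/4 = π×33.9²/4 = 902.6 mm².
F_allow = σ_allow × A = 77.22×902.6 = 69700 N.

F_allow = 69.7 kN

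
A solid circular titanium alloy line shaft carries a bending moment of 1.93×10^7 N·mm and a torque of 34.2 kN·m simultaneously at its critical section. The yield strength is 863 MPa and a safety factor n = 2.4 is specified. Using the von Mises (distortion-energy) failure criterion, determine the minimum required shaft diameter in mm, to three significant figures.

d = 100 mm

σ_allow = σ_y/n = 863/2.4 = 359.6 MPa.
For a solid shaft σ_b = 32M/(πd³) and τ = 16T/(πd³), so the von Mises stress is σ' = (16/πd³)·√(4M²+3T²).
√(4M²+3T²) = √(4×(1.930×10^7)² + 3×(3.420×10^7)²) = 7.070×10^7 N·mm.
d³ = 16×7.070×10^7/(π×359.6) = 1.001×10^6 mm³.
d = 100.0 mm.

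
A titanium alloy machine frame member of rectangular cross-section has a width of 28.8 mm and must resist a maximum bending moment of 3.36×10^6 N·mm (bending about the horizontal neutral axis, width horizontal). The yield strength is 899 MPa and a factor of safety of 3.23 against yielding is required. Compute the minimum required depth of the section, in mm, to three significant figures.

σ_allow = 899/3.23 = 278.3 MPa.
For a rectangular section σ = 6M/(bh²), so h² = 6M/(b σ_allow) = 6×3360000/(28.8×278.3) = 2515 mm².
h = 50.15 mm.

h = 50.1 mm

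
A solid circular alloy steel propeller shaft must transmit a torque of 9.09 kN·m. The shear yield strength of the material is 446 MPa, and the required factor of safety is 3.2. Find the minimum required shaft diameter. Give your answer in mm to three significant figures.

Allowable shear stress τ_allow = 446/3.2 = 139.4 MPa.
For a solid shaft τ = 16T/(πd³), so d³ = 16T/(π τ_allow) = 16×9090000/(π×139.4) = 332200 mm³.
d = (332200)^(1/3) = 69.25 mm.

d = 69.3 mm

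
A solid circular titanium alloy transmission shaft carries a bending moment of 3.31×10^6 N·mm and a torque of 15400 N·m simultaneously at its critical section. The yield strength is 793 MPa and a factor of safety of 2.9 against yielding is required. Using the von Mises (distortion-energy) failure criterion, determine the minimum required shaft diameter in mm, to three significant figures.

d = 80.0 mm

σ_allow = σ_y/n = 793/2.9 = 273.4 MPa.
For a solid shaft σ_b = 32M/(πd³) and τ = 16T/(πd³), so the von Mises stress is σ' = (16/πd³)·√(4M²+3T²).
√(4M²+3T²) = √(4×(3.310×10^6)² + 3×(1.540×10^7)²) = 2.748×10^7 N·mm.
d³ = 16×2.748×10^7/(π×273.4) = 511900 mm³.
d = 79.99 mm.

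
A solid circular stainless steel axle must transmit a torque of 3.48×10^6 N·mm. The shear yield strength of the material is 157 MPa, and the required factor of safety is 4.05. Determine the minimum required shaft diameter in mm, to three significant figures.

d = 77.0 mm

Allowable shear stress τ_allow = 157/4.05 = 38.77 MPa.
For a solid shaft τ = 16T/(πd³), so d³ = 16T/(π τ_allow) = 16×3480000/(π×38.77) = 457200 mm³.
d = (457200)^(1/3) = 77.04 mm.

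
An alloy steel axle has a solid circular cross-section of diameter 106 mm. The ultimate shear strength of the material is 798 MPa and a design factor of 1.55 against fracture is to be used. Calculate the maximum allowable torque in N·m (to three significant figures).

τ_allow = 798/1.55 = 514.8 MPa.
For a solid shaft T_allow = τ_allow·πd³/16; πd³/16 = π×106³/16 = 233900 mm³.
T_allow = 514.8×233900 = 1.204×10^8 N·mm = 120400 N·m.

T_allow = 1.20×10^5 N·m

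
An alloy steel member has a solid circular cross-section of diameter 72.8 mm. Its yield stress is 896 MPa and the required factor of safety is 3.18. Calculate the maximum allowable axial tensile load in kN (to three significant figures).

σ_allow = 896/3.18 = 281.8 MPa.
A = πd²/4 = π×72.8²/4 = 4162 mm².
F_allow = σ_allow × A = 281.8×4162 = 1.173×10^6 N.

F_allow = 1170 kN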